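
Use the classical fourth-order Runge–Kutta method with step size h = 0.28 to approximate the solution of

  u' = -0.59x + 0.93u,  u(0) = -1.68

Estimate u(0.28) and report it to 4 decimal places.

RK4: k1 = f(x_n, u_n); k2 = f(x_n + h/2, u_n + (h/2)·k1); k3 = f(x_n + h/2, u_n + (h/2)·k2); k4 = f(x_n + h, u_n + h·k3); u_{n+1} = u_n + (h/6)·(k1 + 2k2 + 2k3 + k4).
x=0.000000, u=-1.680000:
  k1 = f(0.000000, -1.680000) = -1.562400
  k2 = f(0.140000, -1.898736) = -1.848424
  k3 = f(0.140000, -1.938779) = -1.885665
  k4 = f(0.280000, -2.207986) = -2.218627
  u ← -1.680000 + (0.28/6)·(k1 + 2k2 + 2k3 + k4) = -2.204963
u(0.28) ≈ -2.2050

-2.2050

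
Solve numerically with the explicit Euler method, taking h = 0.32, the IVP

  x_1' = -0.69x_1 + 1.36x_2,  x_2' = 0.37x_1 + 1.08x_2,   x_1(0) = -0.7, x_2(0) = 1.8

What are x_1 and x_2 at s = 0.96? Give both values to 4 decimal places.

2.3198, 4.4158

Euler on (x_1,x_2): x_1_{n+1} = x_1_n + h·x_1', x_2_{n+1} = x_2_n + h·x_2'.
0.000000: (-0.700000, 1.800000); f=(2.931000, 1.685000) → (0.237920, 2.339200)
0.320000: (0.237920, 2.339200); f=(3.017147, 2.614366) → (1.203407, 3.175797)
0.640000: (1.203407, 3.175797); f=(3.488733, 3.875122) → (2.319802, 4.415836)
(x_1(0.96), x_2(0.96)) ≈ (2.3198, 4.4158)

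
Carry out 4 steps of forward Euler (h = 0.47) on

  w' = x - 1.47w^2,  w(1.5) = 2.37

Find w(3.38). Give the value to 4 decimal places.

1.7293

Euler: w_{n+1} = w_n + h·f(x_n, w_n).
x=1.500000, w=2.370000: f=-6.756843 → w ← 2.370000 + 0.47·(-6.756843) = -0.805716
x=1.970000, w=-0.805716: f=1.015707 → w ← -0.805716 + 0.47·1.015707 = -0.328334
x=2.440000, w=-0.328334: f=2.281530 → w ← -0.328334 + 0.47·2.281530 = 0.743985
x=2.910000, w=0.743985: f=2.096335 → w ← 0.743985 + 0.47·2.096335 = 1.729262
w(3.38) ≈ 1.7293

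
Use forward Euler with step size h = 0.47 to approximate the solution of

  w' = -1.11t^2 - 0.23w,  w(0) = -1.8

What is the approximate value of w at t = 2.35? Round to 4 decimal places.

Euler: w_{n+1} = w_n + h·f(t_n, w_n).
t=0.000000, w=-1.800000: f=0.414000 → w ← -1.800000 + 0.47·0.414000 = -1.605420
t=0.470000, w=-1.605420: f=0.124048 → w ← -1.605420 + 0.47·0.124048 = -1.547118
t=0.940000, w=-1.547118: f=-0.624959 → w ← -1.547118 + 0.47·(-0.624959) = -1.840848
t=1.410000, w=-1.840848: f=-1.783396 → w ← -1.840848 + 0.47·(-1.783396) = -2.679044
t=1.880000, w=-2.679044: f=-3.307004 → w ← -2.679044 + 0.47·(-3.307004) = -4.233336
w(2.35) ≈ -4.2333

-4.2333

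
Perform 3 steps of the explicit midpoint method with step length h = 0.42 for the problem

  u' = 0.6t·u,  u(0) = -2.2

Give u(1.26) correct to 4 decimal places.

Midpoint: k1 = f(t_n, u_n); k2 = f(t_n + h/2, u_n + (h/2)·k1); u_{n+1} = u_n + h·k2.
t=0.000000, u=-2.200000:
  k1 = f(0.000000, -2.200000) = 0.000000
  k2 = f(0.210000, -2.200000) = -0.277200
  u ← -2.200000 + 0.42·(-0.277200) = -2.316424
t=0.420000, u=-2.316424:
  k1 = f(0.420000, -2.316424) = -0.583739
  k2 = f(0.630000, -2.439009) = -0.921945
  u ← -2.316424 + 0.42·(-0.921945) = -2.703641
t=0.840000, u=-2.703641:
  k1 = f(0.840000, -2.703641) = -1.362635
  k2 = f(1.050000, -2.989794) = -1.883571
  u ← -2.703641 + 0.42·(-1.883571) = -3.494741
u(1.26) ≈ -3.4947

-3.4947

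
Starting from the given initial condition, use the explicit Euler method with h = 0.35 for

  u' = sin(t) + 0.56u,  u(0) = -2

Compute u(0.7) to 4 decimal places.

-2.7408

Euler: u_{n+1} = u_n + h·f(t_n, u_n).
t=0.000000, u=-2.000000: f=-1.120000 → u ← -2.000000 + 0.35·(-1.120000) = -2.392000
t=0.350000, u=-2.392000: f=-0.996622 → u ← -2.392000 + 0.35·(-0.996622) = -2.740818
u(0.7) ≈ -2.7408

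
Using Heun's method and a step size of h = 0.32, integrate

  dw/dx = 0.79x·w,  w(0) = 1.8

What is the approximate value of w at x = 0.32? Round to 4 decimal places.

Heun: k1 = f(x_n, w_n); k2 = f(x_n + h, w_n + h·k1); w_{n+1} = w_n + (h/2)·(k1 + k2).
x=0.000000, w=1.800000:
  k1 = f(0.000000, 1.800000) = 0.000000
  k2 = f(0.320000, 1.800000) = 0.455040
  w ← 1.800000 + (0.32/2)·(0.000000 + 0.455040) = 1.872806
w(0.32) ≈ 1.8728

1.8728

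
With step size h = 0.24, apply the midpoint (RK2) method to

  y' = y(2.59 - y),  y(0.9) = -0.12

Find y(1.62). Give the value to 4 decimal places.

Midpoint: k1 = f(t_n, y_n); k2 = f(t_n + h/2, y_n + (h/2)·k1); y_{n+1} = y_n + h·k2.
t=0.900000, y=-0.120000:
  k1 = f(0.900000, -0.120000) = -0.325200
  k2 = f(1.020000, -0.159024) = -0.437161
  y ← -0.120000 + 0.24·(-0.437161) = -0.224919
t=1.140000, y=-0.224919:
  k1 = f(1.140000, -0.224919) = -0.633128
  k2 = f(1.260000, -0.300894) = -0.869852
  y ← -0.224919 + 0.24·(-0.869852) = -0.433683
t=1.380000, y=-0.433683:
  k1 = f(1.380000, -0.433683) = -1.311320
  k2 = f(1.500000, -0.591042) = -1.880128
  y ← -0.433683 + 0.24·(-1.880128) = -0.884914
y(1.62) ≈ -0.8849

-0.8849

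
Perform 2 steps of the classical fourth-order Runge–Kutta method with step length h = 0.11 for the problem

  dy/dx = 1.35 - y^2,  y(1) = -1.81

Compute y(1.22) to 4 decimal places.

RK4: k1 = f(x_n, y_n); k2 = f(x_n + h/2, y_n + (h/2)·k1); k3 = f(x_n + h/2, y_n + (h/2)·k2); k4 = f(x_n + h, y_n + h·k3); y_{n+1} = y_n + (h/6)·(k1 + 2k2 + 2k3 + k4).
x=1.000000, y=-1.810000:
  k1 = f(1.000000, -1.810000) = -1.926100
  k2 = f(1.055000, -1.915936) = -2.320809
  k3 = f(1.055000, -1.937644) = -2.404466
  k4 = f(1.110000, -2.074491) = -2.953514
  y ← -1.810000 + (0.11/6)·(k1 + 2k2 + 2k3 + k4) = -2.072720
x=1.110000, y=-2.072720:
  k1 = f(1.110000, -2.072720) = -2.946167
  k2 = f(1.165000, -2.234759) = -3.644147
  k3 = f(1.165000, -2.273148) = -3.817201
  k4 = f(1.220000, -2.492612) = -4.863113
  y ← -2.072720 + (0.11/6)·(k1 + 2k2 + 2k3 + k4) = -2.489473
y(1.22) ≈ -2.4895

-2.4895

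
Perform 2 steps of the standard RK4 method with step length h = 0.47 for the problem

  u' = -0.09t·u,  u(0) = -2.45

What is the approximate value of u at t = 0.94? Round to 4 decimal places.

RK4: k1 = f(t_n, u_n); k2 = f(t_n + h/2, u_n + (h/2)·k1); k3 = f(t_n + h/2, u_n + (h/2)·k2); k4 = f(t_n + h, u_n + h·k3); u_{n+1} = u_n + (h/6)·(k1 + 2k2 + 2k3 + k4).
t=0.000000, u=-2.450000:
  k1 = f(0.000000, -2.450000) = 0.000000
  k2 = f(0.235000, -2.450000) = 0.051818
  k3 = f(0.235000, -2.437823) = 0.051560
  k4 = f(0.470000, -2.425767) = 0.102610
  u ← -2.450000 + (0.47/6)·(k1 + 2k2 + 2k3 + k4) = -2.425766
t=0.470000, u=-2.425766:
  k1 = f(0.470000, -2.425766) = 0.102610
  k2 = f(0.705000, -2.401653) = 0.152385
  k3 = f(0.705000, -2.389956) = 0.151643
  k4 = f(0.940000, -2.354494) = 0.199190
  u ← -2.425766 + (0.47/6)·(k1 + 2k2 + 2k3 + k4) = -2.354494
u(0.94) ≈ -2.3545

-2.3545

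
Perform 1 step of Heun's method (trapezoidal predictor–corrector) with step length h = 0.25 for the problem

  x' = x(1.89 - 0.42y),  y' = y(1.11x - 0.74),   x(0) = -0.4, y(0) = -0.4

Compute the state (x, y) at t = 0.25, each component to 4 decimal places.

Heun on (x,y): k1 = f(t_n, state_n); k2 = f(t_n + h, state_n + h·k1); state_{n+1} = state_n + (h/2)·(k1 + k2).
0.000000: (-0.400000, -0.400000)
  k1 = (-0.823200, 0.473600)
  predictor → (-0.605800, -0.281600)
  k2 = (-1.216611, 0.397743)
  → (-0.654976, -0.291082)
(x(0.25), y(0.25)) ≈ (-0.6550, -0.2911)

-0.6550, -0.2911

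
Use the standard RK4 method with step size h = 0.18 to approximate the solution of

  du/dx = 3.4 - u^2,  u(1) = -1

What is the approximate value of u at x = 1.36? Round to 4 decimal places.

RK4: k1 = f(x_n, u_n); k2 = f(x_n + h/2, u_n + (h/2)·k1); k3 = f(x_n + h/2, u_n + (h/2)·k2); k4 = f(x_n + h, u_n + h·k3); u_{n+1} = u_n + (h/6)·(k1 + 2k2 + 2k3 + k4).
x=1.000000, u=-1.000000:
  k1 = f(1.000000, -1.000000) = 2.400000
  k2 = f(1.090000, -0.784000) = 2.785344
  k3 = f(1.090000, -0.749319) = 2.838521
  k4 = f(1.180000, -0.489066) = 3.160814
  u ← -1.000000 + (0.18/6)·(k1 + 2k2 + 2k3 + k4) = -0.495744
x=1.180000, u=-0.495744:
  k1 = f(1.180000, -0.495744) = 3.154238
  k2 = f(1.270000, -0.211862) = 3.355114
  k3 = f(1.270000, -0.193783) = 3.362448
  k4 = f(1.360000, 0.109497) = 3.388010
  u ← -0.495744 + (0.18/6)·(k1 + 2k2 + 2k3 + k4) = 0.103578
u(1.36) ≈ 0.1036

0.1036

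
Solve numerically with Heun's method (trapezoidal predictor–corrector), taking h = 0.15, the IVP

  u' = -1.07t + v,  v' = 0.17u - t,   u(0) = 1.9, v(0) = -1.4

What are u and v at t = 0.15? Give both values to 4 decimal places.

1.6816, -1.3655

Heun on (u,v): k1 = f(t_n, state_n); k2 = f(t_n + h, state_n + h·k1); state_{n+1} = state_n + (h/2)·(k1 + k2).
0.000000: (1.900000, -1.400000)
  k1 = (-1.400000, 0.323000)
  predictor → (1.690000, -1.351550)
  k2 = (-1.512050, 0.137300)
  → (1.681596, -1.365477)
(u(0.15), v(0.15)) ≈ (1.6816, -1.3655)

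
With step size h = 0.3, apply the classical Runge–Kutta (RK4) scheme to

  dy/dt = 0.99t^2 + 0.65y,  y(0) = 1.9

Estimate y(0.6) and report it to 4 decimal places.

RK4: k1 = f(t_n, y_n); k2 = f(t_n + h/2, y_n + (h/2)·k1); k3 = f(t_n + h/2, y_n + (h/2)·k2); k4 = f(t_n + h, y_n + h·k3); y_{n+1} = y_n + (h/6)·(k1 + 2k2 + 2k3 + k4).
t=0.000000, y=1.900000:
  k1 = f(0.000000, 1.900000) = 1.235000
  k2 = f(0.150000, 2.085250) = 1.377687
  k3 = f(0.150000, 2.106653) = 1.391600
  k4 = f(0.300000, 2.317480) = 1.595462
  y ← 1.900000 + (0.3/6)·(k1 + 2k2 + 2k3 + k4) = 2.318452
t=0.300000, y=2.318452:
  k1 = f(0.300000, 2.318452) = 1.596094
  k2 = f(0.450000, 2.557866) = 1.863088
  k3 = f(0.450000, 2.597915) = 1.889120
  k4 = f(0.600000, 2.885188) = 2.231772
  y ← 2.318452 + (0.3/6)·(k1 + 2k2 + 2k3 + k4) = 2.885066
y(0.6) ≈ 2.8851

2.8851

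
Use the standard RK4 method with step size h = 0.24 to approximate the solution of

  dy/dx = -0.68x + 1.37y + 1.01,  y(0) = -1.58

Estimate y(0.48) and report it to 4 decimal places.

RK4: k1 = f(x_n, y_n); k2 = f(x_n + h/2, y_n + (h/2)·k1); k3 = f(x_n + h/2, y_n + (h/2)·k2); k4 = f(x_n + h, y_n + h·k3); y_{n+1} = y_n + (h/6)·(k1 + 2k2 + 2k3 + k4).
x=0.000000, y=-1.580000:
  k1 = f(0.000000, -1.580000) = -1.154600
  k2 = f(0.120000, -1.718552) = -1.426016
  k3 = f(0.120000, -1.751122) = -1.470637
  k4 = f(0.240000, -1.932953) = -1.801345
  y ← -1.580000 + (0.24/6)·(k1 + 2k2 + 2k3 + k4) = -1.929970
x=0.240000, y=-1.929970:
  k1 = f(0.240000, -1.929970) = -1.797259
  k2 = f(0.360000, -2.145641) = -2.174328
  k3 = f(0.360000, -2.190889) = -2.236319
  k4 = f(0.480000, -2.466687) = -2.695761
  y ← -1.929970 + (0.24/6)·(k1 + 2k2 + 2k3 + k4) = -2.462543
y(0.48) ≈ -2.4625

-2.4625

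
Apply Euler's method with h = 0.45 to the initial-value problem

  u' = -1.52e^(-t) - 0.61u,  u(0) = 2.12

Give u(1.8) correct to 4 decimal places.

Euler: u_{n+1} = u_n + h·f(t_n, u_n).
t=0.000000, u=2.120000: f=-2.813200 → u ← 2.120000 + 0.45·(-2.813200) = 0.854060
t=0.450000, u=0.854060: f=-1.490171 → u ← 0.854060 + 0.45·(-1.490171) = 0.183483
t=0.900000, u=0.183483: f=-0.729910 → u ← 0.183483 + 0.45·(-0.729910) = -0.144977
t=1.350000, u=-0.144977: f=-0.305609 → u ← -0.144977 + 0.45·(-0.305609) = -0.282501
u(1.8) ≈ -0.2825

-0.2825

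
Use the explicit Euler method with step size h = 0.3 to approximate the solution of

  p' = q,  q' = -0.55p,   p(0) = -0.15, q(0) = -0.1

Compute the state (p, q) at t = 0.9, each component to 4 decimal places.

Euler on (p,q): p_{n+1} = p_n + h·p', q_{n+1} = q_n + h·q'.
0.000000: (-0.150000, -0.100000); f=(-0.100000, 0.082500) → (-0.180000, -0.075250)
0.300000: (-0.180000, -0.075250); f=(-0.075250, 0.099000) → (-0.202575, -0.045550)
0.600000: (-0.202575, -0.045550); f=(-0.045550, 0.111416) → (-0.216240, -0.012125)
(p(0.9), q(0.9)) ≈ (-0.2162, -0.0121)

-0.2162, -0.0121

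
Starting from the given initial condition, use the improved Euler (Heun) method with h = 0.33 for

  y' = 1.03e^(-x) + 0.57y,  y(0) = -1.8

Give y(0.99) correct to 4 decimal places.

-2.2360

Heun: k1 = f(x_n, y_n); k2 = f(x_n + h, y_n + h·k1); y_{n+1} = y_n + (h/2)·(k1 + k2).
x=0.000000, y=-1.800000:
  k1 = f(0.000000, -1.800000) = 0.004000
  k2 = f(0.330000, -1.798680) = -0.284756
  y ← -1.800000 + (0.33/2)·(0.004000 + (-0.284756)) = -1.846325
x=0.330000, y=-1.846325:
  k1 = f(0.330000, -1.846325) = -0.311914
  k2 = f(0.660000, -1.949256) = -0.578719
  y ← -1.846325 + (0.33/2)·(-0.311914 + (-0.578719)) = -1.993279
x=0.660000, y=-1.993279:
  k1 = f(0.660000, -1.993279) = -0.603812
  k2 = f(0.990000, -2.192537) = -0.867022
  y ← -1.993279 + (0.33/2)·(-0.603812 + (-0.867022)) = -2.235967
y(0.99) ≈ -2.2360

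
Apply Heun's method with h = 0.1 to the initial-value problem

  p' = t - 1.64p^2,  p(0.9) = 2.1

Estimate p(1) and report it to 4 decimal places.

Heun: k1 = f(t_n, p_n); k2 = f(t_n + h, p_n + h·k1); p_{n+1} = p_n + (h/2)·(k1 + k2).
t=0.900000, p=2.100000:
  k1 = f(0.900000, 2.100000) = -6.332400
  k2 = f(1.000000, 1.466760) = -2.528271
  p ← 2.100000 + (0.1/2)·(-6.332400 + (-2.528271)) = 1.656966
p(1) ≈ 1.6570

1.6570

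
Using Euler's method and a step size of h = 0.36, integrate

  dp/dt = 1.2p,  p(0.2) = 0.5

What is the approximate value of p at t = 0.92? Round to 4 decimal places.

1.0253

Euler: p_{n+1} = p_n + h·f(t_n, p_n).
t=0.200000, p=0.500000: f=0.600000 → p ← 0.500000 + 0.36·0.600000 = 0.716000
t=0.560000, p=0.716000: f=0.859200 → p ← 0.716000 + 0.36·0.859200 = 1.025312
p(0.92) ≈ 1.0253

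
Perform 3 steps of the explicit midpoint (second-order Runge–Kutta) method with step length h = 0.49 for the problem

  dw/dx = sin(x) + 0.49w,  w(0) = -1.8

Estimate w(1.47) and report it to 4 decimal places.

-2.5244

Midpoint: k1 = f(x_n, w_n); k2 = f(x_n + h/2, w_n + (h/2)·k1); w_{n+1} = w_n + h·k2.
x=0.000000, w=-1.800000:
  k1 = f(0.000000, -1.800000) = -0.882000
  k2 = f(0.245000, -2.016090) = -0.745328
  w ← -1.800000 + 0.49·(-0.745328) = -2.165211
x=0.490000, w=-2.165211:
  k1 = f(0.490000, -2.165211) = -0.590327
  k2 = f(0.735000, -2.309841) = -0.461235
  w ← -2.165211 + 0.49·(-0.461235) = -2.391216
x=0.980000, w=-2.391216:
  k1 = f(0.980000, -2.391216) = -0.341198
  k2 = f(1.225000, -2.474809) = -0.271851
  w ← -2.391216 + 0.49·(-0.271851) = -2.524423
w(1.47) ≈ -2.5244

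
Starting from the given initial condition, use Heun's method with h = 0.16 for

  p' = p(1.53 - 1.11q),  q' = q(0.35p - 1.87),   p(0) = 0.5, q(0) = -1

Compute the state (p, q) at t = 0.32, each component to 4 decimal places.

1.0563, -0.6015

Heun on (p,q): k1 = f(t_n, state_n); k2 = f(t_n + h, state_n + h·k1); state_{n+1} = state_n + (h/2)·(k1 + k2).
0.000000: (0.500000, -1.000000)
  k1 = (1.320000, 1.695000)
  predictor → (0.711200, -0.728800)
  k2 = (1.663474, 1.181443)
  → (0.738678, -0.769885)
0.160000: (0.738678, -0.769885)
  k1 = (1.761431, 1.240640)
  predictor → (1.020507, -0.571382)
  k2 = (2.208616, 0.864400)
  → (1.056282, -0.601481)
(p(0.32), q(0.32)) ≈ (1.0563, -0.6015)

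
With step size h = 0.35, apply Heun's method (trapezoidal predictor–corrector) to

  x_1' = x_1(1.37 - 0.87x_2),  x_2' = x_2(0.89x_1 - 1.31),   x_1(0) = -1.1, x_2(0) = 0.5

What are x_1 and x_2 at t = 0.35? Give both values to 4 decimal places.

-1.6079, 0.2543

Heun on (x_1,x_2): k1 = f(t_n, state_n); k2 = f(t_n + h, state_n + h·k1); state_{n+1} = state_n + (h/2)·(k1 + k2).
0.000000: (-1.100000, 0.500000)
  k1 = (-1.028500, -1.144500)
  predictor → (-1.459975, 0.099425)
  k2 = (-1.873878, -0.259437)
  → (-1.607916, 0.254311)
(x_1(0.35), x_2(0.35)) ≈ (-1.6079, 0.2543)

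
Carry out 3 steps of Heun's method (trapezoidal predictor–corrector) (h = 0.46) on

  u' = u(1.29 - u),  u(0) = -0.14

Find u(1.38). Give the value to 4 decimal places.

-1.3136

Heun: k1 = f(t_n, u_n); k2 = f(t_n + h, u_n + h·k1); u_{n+1} = u_n + (h/2)·(k1 + k2).
t=0.000000, u=-0.140000:
  k1 = f(0.000000, -0.140000) = -0.200200
  k2 = f(0.460000, -0.232092) = -0.353265
  u ← -0.140000 + (0.46/2)·(-0.200200 + (-0.353265)) = -0.267297
t=0.460000, u=-0.267297:
  k1 = f(0.460000, -0.267297) = -0.416261
  k2 = f(0.920000, -0.458777) = -0.802299
  u ← -0.267297 + (0.46/2)·(-0.416261 + (-0.802299)) = -0.547566
t=0.920000, u=-0.547566:
  k1 = f(0.920000, -0.547566) = -1.006188
  k2 = f(1.380000, -1.010412) = -2.324365
  u ← -0.547566 + (0.46/2)·(-1.006188 + (-2.324365)) = -1.313593
u(1.38) ≈ -1.3136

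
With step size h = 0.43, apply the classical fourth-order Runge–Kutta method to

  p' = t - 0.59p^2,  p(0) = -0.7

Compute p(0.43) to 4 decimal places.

RK4: k1 = f(t_n, p_n); k2 = f(t_n + h/2, p_n + (h/2)·k1); k3 = f(t_n + h/2, p_n + (h/2)·k2); k4 = f(t_n + h, p_n + h·k3); p_{n+1} = p_n + (h/6)·(k1 + 2k2 + 2k3 + k4).
t=0.000000, p=-0.700000:
  k1 = f(0.000000, -0.700000) = -0.289100
  k2 = f(0.215000, -0.762156) = -0.127721
  k3 = f(0.215000, -0.727460) = -0.097227
  k4 = f(0.430000, -0.741808) = 0.105336
  p ← -0.700000 + (0.43/6)·(k1 + 2k2 + 2k3 + k4) = -0.745412
p(0.43) ≈ -0.7454

-0.7454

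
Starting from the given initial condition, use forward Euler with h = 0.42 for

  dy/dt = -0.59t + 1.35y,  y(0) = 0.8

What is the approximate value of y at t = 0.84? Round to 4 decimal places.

Euler: y_{n+1} = y_n + h·f(t_n, y_n).
t=0.000000, y=0.800000: f=1.080000 → y ← 0.800000 + 0.42·1.080000 = 1.253600
t=0.420000, y=1.253600: f=1.444560 → y ← 1.253600 + 0.42·1.444560 = 1.860315
y(0.84) ≈ 1.8603

1.8603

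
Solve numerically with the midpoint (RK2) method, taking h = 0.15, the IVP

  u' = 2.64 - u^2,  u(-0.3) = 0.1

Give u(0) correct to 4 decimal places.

0.8128

Midpoint: k1 = f(x_n, u_n); k2 = f(x_n + h/2, u_n + (h/2)·k1); u_{n+1} = u_n + h·k2.
x=-0.300000, u=0.100000:
  k1 = f(-0.300000, 0.100000) = 2.630000
  k2 = f(-0.225000, 0.297250) = 2.551642
  u ← 0.100000 + 0.15·2.551642 = 0.482746
x=-0.150000, u=0.482746:
  k1 = f(-0.150000, 0.482746) = 2.406956
  k2 = f(-0.075000, 0.663268) = 2.200075
  u ← 0.482746 + 0.15·2.200075 = 0.812758
u(0) ≈ 0.8128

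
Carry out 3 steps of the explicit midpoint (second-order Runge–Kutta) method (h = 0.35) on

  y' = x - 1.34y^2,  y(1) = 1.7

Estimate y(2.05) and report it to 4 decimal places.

1.2846

Midpoint: k1 = f(x_n, y_n); k2 = f(x_n + h/2, y_n + (h/2)·k1); y_{n+1} = y_n + h·k2.
x=1.000000, y=1.700000:
  k1 = f(1.000000, 1.700000) = -2.872600
  k2 = f(1.175000, 1.197295) = -0.745911
  y ← 1.700000 + 0.35·(-0.745911) = 1.438931
x=1.350000, y=1.438931:
  k1 = f(1.350000, 1.438931) = -1.424501
  k2 = f(1.525000, 1.189644) = -0.371438
  y ← 1.438931 + 0.35·(-0.371438) = 1.308928
x=1.700000, y=1.308928:
  k1 = f(1.700000, 1.308928) = -0.595813
  k2 = f(1.875000, 1.204661) = -0.069619
  y ← 1.308928 + 0.35·(-0.069619) = 1.284562
y(2.05) ≈ 1.2846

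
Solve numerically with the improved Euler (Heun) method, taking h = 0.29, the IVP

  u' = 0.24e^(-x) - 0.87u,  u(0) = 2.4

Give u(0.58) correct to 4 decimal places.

1.5379

Heun: k1 = f(x_n, u_n); k2 = f(x_n + h, u_n + h·k1); u_{n+1} = u_n + (h/2)·(k1 + k2).
x=0.000000, u=2.400000:
  k1 = f(0.000000, 2.400000) = -1.848000
  k2 = f(0.290000, 1.864080) = -1.442166
  u ← 2.400000 + (0.29/2)·(-1.848000 + (-1.442166)) = 1.922926
x=0.290000, u=1.922926:
  k1 = f(0.290000, 1.922926) = -1.493362
  k2 = f(0.580000, 1.489851) = -1.161795
  u ← 1.922926 + (0.29/2)·(-1.493362 + (-1.161795)) = 1.537928
u(0.58) ≈ 1.5379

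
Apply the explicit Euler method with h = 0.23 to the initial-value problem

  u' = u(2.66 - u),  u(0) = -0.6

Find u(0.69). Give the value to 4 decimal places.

-4.0068

Euler: u_{n+1} = u_n + h·f(x_n, u_n).
x=0.000000, u=-0.600000: f=-1.956000 → u ← -0.600000 + 0.23·(-1.956000) = -1.049880
x=0.230000, u=-1.049880: f=-3.894929 → u ← -1.049880 + 0.23·(-3.894929) = -1.945714
x=0.460000, u=-1.945714: f=-8.961400 → u ← -1.945714 + 0.23·(-8.961400) = -4.006836
u(0.69) ≈ -4.0068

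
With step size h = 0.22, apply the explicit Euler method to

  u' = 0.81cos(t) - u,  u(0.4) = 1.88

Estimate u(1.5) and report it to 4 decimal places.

Euler: u_{n+1} = u_n + h·f(t_n, u_n).
t=0.400000, u=1.880000: f=-1.133941 → u ← 1.880000 + 0.22·(-1.133941) = 1.630533
t=0.620000, u=1.630533: f=-0.971292 → u ← 1.630533 + 0.22·(-0.971292) = 1.416849
t=0.840000, u=1.416849: f=-0.876204 → u ← 1.416849 + 0.22·(-0.876204) = 1.224084
t=1.060000, u=1.224084: f=-0.828098 → u ← 1.224084 + 0.22·(-0.828098) = 1.041903
t=1.280000, u=1.041903: f=-0.809663 → u ← 1.041903 + 0.22·(-0.809663) = 0.863777
u(1.5) ≈ 0.8638

0.8638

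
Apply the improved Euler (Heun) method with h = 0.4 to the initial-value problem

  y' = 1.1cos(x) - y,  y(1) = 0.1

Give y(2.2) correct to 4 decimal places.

Heun: k1 = f(x_n, y_n); k2 = f(x_n + h, y_n + h·k1); y_{n+1} = y_n + (h/2)·(k1 + k2).
x=1.000000, y=0.100000:
  k1 = f(1.000000, 0.100000) = 0.494333
  k2 = f(1.400000, 0.297733) = -0.110769
  y ← 0.100000 + (0.4/2)·(0.494333 + (-0.110769)) = 0.176713
x=1.400000, y=0.176713:
  k1 = f(1.400000, 0.176713) = 0.010251
  k2 = f(1.800000, 0.180813) = -0.430735
  y ← 0.176713 + (0.4/2)·(0.010251 + (-0.430735)) = 0.092616
x=1.800000, y=0.092616:
  k1 = f(1.800000, 0.092616) = -0.342538
  k2 = f(2.200000, -0.044399) = -0.602952
  y ← 0.092616 + (0.4/2)·(-0.342538 + (-0.602952)) = -0.096482
y(2.2) ≈ -0.0965

-0.0965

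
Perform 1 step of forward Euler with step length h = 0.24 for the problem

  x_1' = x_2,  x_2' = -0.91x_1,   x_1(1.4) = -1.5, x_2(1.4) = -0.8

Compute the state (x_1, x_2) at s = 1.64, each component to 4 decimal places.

-1.6920, -0.4724

Euler on (x_1,x_2): x_1_{n+1} = x_1_n + h·x_1', x_2_{n+1} = x_2_n + h·x_2'.
1.400000: (-1.500000, -0.800000); f=(-0.800000, 1.365000) → (-1.692000, -0.472400)
(x_1(1.64), x_2(1.64)) ≈ (-1.6920, -0.4724)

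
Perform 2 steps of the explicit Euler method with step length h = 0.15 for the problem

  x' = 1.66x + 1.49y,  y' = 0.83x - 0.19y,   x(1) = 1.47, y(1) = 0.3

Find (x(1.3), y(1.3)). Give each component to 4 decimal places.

2.4830, 0.6979

Euler on (x,y): x_{n+1} = x_n + h·x', y_{n+1} = y_n + h·y'.
1.000000: (1.470000, 0.300000); f=(2.887200, 1.163100) → (1.903080, 0.474465)
1.150000: (1.903080, 0.474465); f=(3.866066, 1.489408) → (2.482990, 0.697876)
(x(1.3), y(1.3)) ≈ (2.4830, 0.6979)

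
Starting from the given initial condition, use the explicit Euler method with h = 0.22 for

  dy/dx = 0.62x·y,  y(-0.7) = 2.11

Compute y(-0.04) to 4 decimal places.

1.7203

Euler: y_{n+1} = y_n + h·f(x_n, y_n).
x=-0.700000, y=2.110000: f=-0.915740 → y ← 2.110000 + 0.22·(-0.915740) = 1.908537
x=-0.480000, y=1.908537: f=-0.567981 → y ← 1.908537 + 0.22·(-0.567981) = 1.783581
x=-0.260000, y=1.783581: f=-0.287513 → y ← 1.783581 + 0.22·(-0.287513) = 1.720329
y(-0.04) ≈ 1.7203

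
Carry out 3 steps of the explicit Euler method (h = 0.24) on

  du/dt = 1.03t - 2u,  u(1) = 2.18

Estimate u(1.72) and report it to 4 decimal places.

Euler: u_{n+1} = u_n + h·f(t_n, u_n).
t=1.000000, u=2.180000: f=-3.330000 → u ← 2.180000 + 0.24·(-3.330000) = 1.380800
t=1.240000, u=1.380800: f=-1.484400 → u ← 1.380800 + 0.24·(-1.484400) = 1.024544
t=1.480000, u=1.024544: f=-0.524688 → u ← 1.024544 + 0.24·(-0.524688) = 0.898619
u(1.72) ≈ 0.8986

0.8986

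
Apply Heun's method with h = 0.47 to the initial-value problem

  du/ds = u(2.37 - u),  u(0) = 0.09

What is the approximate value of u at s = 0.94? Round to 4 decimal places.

0.5607

Heun: k1 = f(s_n, u_n); k2 = f(s_n + h, u_n + h·k1); u_{n+1} = u_n + (h/2)·(k1 + k2).
s=0.000000, u=0.090000:
  k1 = f(0.000000, 0.090000) = 0.205200
  k2 = f(0.470000, 0.186444) = 0.407111
  u ← 0.090000 + (0.47/2)·(0.205200 + 0.407111) = 0.233893
s=0.470000, u=0.233893:
  k1 = f(0.470000, 0.233893) = 0.499621
  k2 = f(0.940000, 0.468715) = 0.891160
  u ← 0.233893 + (0.47/2)·(0.499621 + 0.891160) = 0.560727
u(0.94) ≈ 0.5607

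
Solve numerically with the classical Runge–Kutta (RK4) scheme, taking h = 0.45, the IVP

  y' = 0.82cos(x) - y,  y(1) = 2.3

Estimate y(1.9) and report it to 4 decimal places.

RK4: k1 = f(x_n, y_n); k2 = f(x_n + h/2, y_n + (h/2)·k1); k3 = f(x_n + h/2, y_n + (h/2)·k2); k4 = f(x_n + h, y_n + h·k3); y_{n+1} = y_n + (h/6)·(k1 + 2k2 + 2k3 + k4).
x=1.000000, y=2.300000:
  k1 = f(1.000000, 2.300000) = -1.856952
  k2 = f(1.225000, 1.882186) = -1.604250
  k3 = f(1.225000, 1.939044) = -1.661108
  k4 = f(1.450000, 1.552501) = -1.453689
  y ← 2.300000 + (0.45/6)·(k1 + 2k2 + 2k3 + k4) = 1.561898
x=1.450000, y=1.561898:
  k1 = f(1.450000, 1.561898) = -1.463086
  k2 = f(1.675000, 1.232704) = -1.317996
  k3 = f(1.675000, 1.265349) = -1.350641
  k4 = f(1.900000, 0.954110) = -1.219207
  y ← 1.561898 + (0.45/6)·(k1 + 2k2 + 2k3 + k4) = 0.960431
y(1.9) ≈ 0.9604

0.9604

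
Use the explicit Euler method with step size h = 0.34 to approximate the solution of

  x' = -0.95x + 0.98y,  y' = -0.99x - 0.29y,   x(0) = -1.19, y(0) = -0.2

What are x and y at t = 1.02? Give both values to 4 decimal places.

-0.1861, 0.6177

Euler on (x,y): x_{n+1} = x_n + h·x', y_{n+1} = y_n + h·y'.
0.000000: (-1.190000, -0.200000); f=(0.934500, 1.236100) → (-0.872270, 0.220274)
0.340000: (-0.872270, 0.220274); f=(1.044525, 0.799668) → (-0.517131, 0.492161)
0.680000: (-0.517131, 0.492161); f=(0.973593, 0.369233) → (-0.186110, 0.617700)
(x(1.02), y(1.02)) ≈ (-0.1861, 0.6177)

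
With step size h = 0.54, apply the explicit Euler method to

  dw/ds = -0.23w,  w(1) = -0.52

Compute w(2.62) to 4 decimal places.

Euler: w_{n+1} = w_n + h·f(s_n, w_n).
s=1.000000, w=-0.520000: f=0.119600 → w ← -0.520000 + 0.54·0.119600 = -0.455416
s=1.540000, w=-0.455416: f=0.104746 → w ← -0.455416 + 0.54·0.104746 = -0.398853
s=2.080000, w=-0.398853: f=0.091736 → w ← -0.398853 + 0.54·0.091736 = -0.349316
w(2.62) ≈ -0.3493

-0.3493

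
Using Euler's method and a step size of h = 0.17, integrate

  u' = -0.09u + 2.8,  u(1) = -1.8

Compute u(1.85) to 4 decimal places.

0.6418

Euler: u_{n+1} = u_n + h·f(t_n, u_n).
t=1.000000, u=-1.800000: f=2.962000 → u ← -1.800000 + 0.17·2.962000 = -1.296460
t=1.170000, u=-1.296460: f=2.916681 → u ← -1.296460 + 0.17·2.916681 = -0.800624
t=1.340000, u=-0.800624: f=2.872056 → u ← -0.800624 + 0.17·2.872056 = -0.312375
t=1.510000, u=-0.312375: f=2.828114 → u ← -0.312375 + 0.17·2.828114 = 0.168405
t=1.680000, u=0.168405: f=2.784844 → u ← 0.168405 + 0.17·2.784844 = 0.641828
u(1.85) ≈ 0.6418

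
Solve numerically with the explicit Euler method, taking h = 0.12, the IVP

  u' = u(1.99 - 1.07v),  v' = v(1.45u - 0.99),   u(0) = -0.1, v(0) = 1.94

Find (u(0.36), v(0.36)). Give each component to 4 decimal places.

Euler on (u,v): u_{n+1} = u_n + h·u', v_{n+1} = v_n + h·v'.
0.000000: (-0.100000, 1.940000); f=(0.008580, -2.201900) → (-0.098970, 1.675772)
0.120000: (-0.098970, 1.675772); f=(-0.019490, -1.899499) → (-0.101309, 1.447832)
0.240000: (-0.101309, 1.447832); f=(-0.044659, -1.646038) → (-0.106668, 1.250308)
(u(0.36), v(0.36)) ≈ (-0.1067, 1.2503)

-0.1067, 1.2503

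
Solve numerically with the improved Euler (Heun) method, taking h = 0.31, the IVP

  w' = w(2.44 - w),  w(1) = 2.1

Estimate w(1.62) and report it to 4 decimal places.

2.3393

Heun: k1 = f(x_n, w_n); k2 = f(x_n + h, w_n + h·k1); w_{n+1} = w_n + (h/2)·(k1 + k2).
x=1.000000, w=2.100000:
  k1 = f(1.000000, 2.100000) = 0.714000
  k2 = f(1.310000, 2.321340) = 0.275450
  w ← 2.100000 + (0.31/2)·(0.714000 + 0.275450) = 2.253365
x=1.310000, w=2.253365:
  k1 = f(1.310000, 2.253365) = 0.420557
  k2 = f(1.620000, 2.383738) = 0.134115
  w ← 2.253365 + (0.31/2)·(0.420557 + 0.134115) = 2.339339
w(1.62) ≈ 2.3393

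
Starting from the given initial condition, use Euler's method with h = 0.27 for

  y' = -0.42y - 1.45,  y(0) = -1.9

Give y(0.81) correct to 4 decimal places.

Euler: y_{n+1} = y_n + h·f(t_n, y_n).
t=0.000000, y=-1.900000: f=-0.652000 → y ← -1.900000 + 0.27·(-0.652000) = -2.076040
t=0.270000, y=-2.076040: f=-0.578063 → y ← -2.076040 + 0.27·(-0.578063) = -2.232117
t=0.540000, y=-2.232117: f=-0.512511 → y ← -2.232117 + 0.27·(-0.512511) = -2.370495
y(0.81) ≈ -2.3705

-2.3705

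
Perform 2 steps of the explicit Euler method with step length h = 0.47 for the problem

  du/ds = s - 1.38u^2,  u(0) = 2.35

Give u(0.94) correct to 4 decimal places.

Euler: u_{n+1} = u_n + h·f(s_n, u_n).
s=0.000000, u=2.350000: f=-7.621050 → u ← 2.350000 + 0.47·(-7.621050) = -1.231893
s=0.470000, u=-1.231893: f=-1.624235 → u ← -1.231893 + 0.47·(-1.624235) = -1.995284
u(0.94) ≈ -1.9953

-1.9953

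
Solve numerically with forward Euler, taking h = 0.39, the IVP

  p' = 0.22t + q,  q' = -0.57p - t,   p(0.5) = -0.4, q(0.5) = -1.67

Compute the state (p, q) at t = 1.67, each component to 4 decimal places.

Euler on (p,q): p_{n+1} = p_n + h·p', q_{n+1} = q_n + h·q'.
0.500000: (-0.400000, -1.670000); f=(-1.560000, -0.272000) → (-1.008400, -1.776080)
0.890000: (-1.008400, -1.776080); f=(-1.580280, -0.315212) → (-1.624709, -1.899013)
1.280000: (-1.624709, -1.899013); f=(-1.617413, -0.353916) → (-2.255500, -2.037040)
(p(1.67), q(1.67)) ≈ (-2.2555, -2.0370)

-2.2555, -2.0370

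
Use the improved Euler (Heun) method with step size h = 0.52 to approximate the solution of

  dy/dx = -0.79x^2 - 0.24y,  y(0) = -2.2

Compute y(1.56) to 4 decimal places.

Heun: k1 = f(x_n, y_n); k2 = f(x_n + h, y_n + h·k1); y_{n+1} = y_n + (h/2)·(k1 + k2).
x=0.000000, y=-2.200000:
  k1 = f(0.000000, -2.200000) = 0.528000
  k2 = f(0.520000, -1.925440) = 0.248490
  y ← -2.200000 + (0.52/2)·(0.528000 + 0.248490) = -1.998113
x=0.520000, y=-1.998113:
  k1 = f(0.520000, -1.998113) = 0.265931
  k2 = f(1.040000, -1.859829) = -0.408105
  y ← -1.998113 + (0.52/2)·(0.265931 + (-0.408105)) = -2.035078
x=1.040000, y=-2.035078:
  k1 = f(1.040000, -2.035078) = -0.366045
  k2 = f(1.560000, -2.225422) = -1.388443
  y ← -2.035078 + (0.52/2)·(-0.366045 + (-1.388443)) = -2.491245
y(1.56) ≈ -2.4912

-2.4912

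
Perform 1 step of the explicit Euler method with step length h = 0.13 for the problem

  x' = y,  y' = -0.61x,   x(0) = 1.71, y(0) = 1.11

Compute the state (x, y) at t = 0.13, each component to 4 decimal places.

Euler on (x,y): x_{n+1} = x_n + h·x', y_{n+1} = y_n + h·y'.
0.000000: (1.710000, 1.110000); f=(1.110000, -1.043100) → (1.854300, 0.974397)
(x(0.13), y(0.13)) ≈ (1.8543, 0.9744)

1.8543, 0.9744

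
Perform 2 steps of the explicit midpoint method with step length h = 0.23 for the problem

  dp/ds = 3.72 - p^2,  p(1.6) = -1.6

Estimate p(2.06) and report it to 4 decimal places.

Midpoint: k1 = f(s_n, p_n); k2 = f(s_n + h/2, p_n + (h/2)·k1); p_{n+1} = p_n + h·k2.
s=1.600000, p=-1.600000:
  k1 = f(1.600000, -1.600000) = 1.160000
  k2 = f(1.715000, -1.466600) = 1.569084
  p ← -1.600000 + 0.23·1.569084 = -1.239111
s=1.830000, p=-1.239111:
  k1 = f(1.830000, -1.239111) = 2.184605
  k2 = f(1.945000, -0.987881) = 2.744091
  p ← -1.239111 + 0.23·2.744091 = -0.607970
p(2.06) ≈ -0.6080

-0.6080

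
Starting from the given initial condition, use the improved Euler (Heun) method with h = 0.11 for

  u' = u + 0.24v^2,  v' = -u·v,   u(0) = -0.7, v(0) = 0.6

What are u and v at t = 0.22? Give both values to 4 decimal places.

Heun on (u,v): k1 = f(t_n, state_n); k2 = f(t_n + h, state_n + h·k1); state_{n+1} = state_n + (h/2)·(k1 + k2).
0.000000: (-0.700000, 0.600000)
  k1 = (-0.613600, 0.420000)
  predictor → (-0.767496, 0.646200)
  k2 = (-0.667278, 0.495956)
  → (-0.770448, 0.650378)
0.110000: (-0.770448, 0.650378)
  k1 = (-0.668930, 0.501082)
  predictor → (-0.844031, 0.705497)
  k2 = (-0.724577, 0.595461)
  → (-0.847091, 0.710687)
(u(0.22), v(0.22)) ≈ (-0.8471, 0.7107)

-0.8471, 0.7107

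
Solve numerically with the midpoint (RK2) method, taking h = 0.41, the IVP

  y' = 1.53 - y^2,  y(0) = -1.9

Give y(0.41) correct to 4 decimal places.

-3.4917

Midpoint: k1 = f(t_n, y_n); k2 = f(t_n + h/2, y_n + (h/2)·k1); y_{n+1} = y_n + h·k2.
t=0.000000, y=-1.900000:
  k1 = f(0.000000, -1.900000) = -2.080000
  k2 = f(0.205000, -2.326400) = -3.882137
  y ← -1.900000 + 0.41·(-3.882137) = -3.491676
y(0.41) ≈ -3.4917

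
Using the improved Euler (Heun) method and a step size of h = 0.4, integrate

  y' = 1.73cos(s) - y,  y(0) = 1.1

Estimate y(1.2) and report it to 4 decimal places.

Heun: k1 = f(s_n, y_n); k2 = f(s_n + h, y_n + h·k1); y_{n+1} = y_n + (h/2)·(k1 + k2).
s=0.000000, y=1.100000:
  k1 = f(0.000000, 1.100000) = 0.630000
  k2 = f(0.400000, 1.352000) = 0.241436
  y ← 1.100000 + (0.4/2)·(0.630000 + 0.241436) = 1.274287
s=0.400000, y=1.274287:
  k1 = f(0.400000, 1.274287) = 0.319148
  k2 = f(0.800000, 1.401946) = -0.196644
  y ← 1.274287 + (0.4/2)·(0.319148 + (-0.196644)) = 1.298788
s=0.800000, y=1.298788:
  k1 = f(0.800000, 1.298788) = -0.093485
  k2 = f(1.200000, 1.261394) = -0.634515
  y ← 1.298788 + (0.4/2)·(-0.093485 + (-0.634515)) = 1.153188
y(1.2) ≈ 1.1532

1.1532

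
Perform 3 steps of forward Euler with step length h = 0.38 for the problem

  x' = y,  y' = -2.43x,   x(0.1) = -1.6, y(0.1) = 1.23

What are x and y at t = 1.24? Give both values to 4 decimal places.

1.3225, 3.8491

Euler on (x,y): x_{n+1} = x_n + h·x', y_{n+1} = y_n + h·y'.
0.100000: (-1.600000, 1.230000); f=(1.230000, 3.888000) → (-1.132600, 2.707440)
0.480000: (-1.132600, 2.707440); f=(2.707440, 2.752218) → (-0.103773, 3.753283)
0.860000: (-0.103773, 3.753283); f=(3.753283, 0.252168) → (1.322475, 3.849107)
(x(1.24), y(1.24)) ≈ (1.3225, 3.8491)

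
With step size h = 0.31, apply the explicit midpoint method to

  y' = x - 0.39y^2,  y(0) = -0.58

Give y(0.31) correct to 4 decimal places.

-0.5755

Midpoint: k1 = f(x_n, y_n); k2 = f(x_n + h/2, y_n + (h/2)·k1); y_{n+1} = y_n + h·k2.
x=0.000000, y=-0.580000:
  k1 = f(0.000000, -0.580000) = -0.131196
  k2 = f(0.155000, -0.600335) = 0.014443
  y ← -0.580000 + 0.31·0.014443 = -0.575523
y(0.31) ≈ -0.5755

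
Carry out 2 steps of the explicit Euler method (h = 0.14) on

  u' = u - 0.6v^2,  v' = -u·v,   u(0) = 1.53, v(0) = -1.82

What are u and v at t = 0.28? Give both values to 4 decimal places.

Euler on (u,v): u_{n+1} = u_n + h·u', v_{n+1} = v_n + h·v'.
0.000000: (1.530000, -1.820000); f=(-0.457440, 2.784600) → (1.465958, -1.430156)
0.140000: (1.465958, -1.430156); f=(0.238751, 2.096549) → (1.499383, -1.136639)
(u(0.28), v(0.28)) ≈ (1.4994, -1.1366)

1.4994, -1.1366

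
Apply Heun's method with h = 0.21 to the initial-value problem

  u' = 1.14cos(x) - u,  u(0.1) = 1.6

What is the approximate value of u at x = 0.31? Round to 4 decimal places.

1.5074

Heun: k1 = f(x_n, u_n); k2 = f(x_n + h, u_n + h·k1); u_{n+1} = u_n + (h/2)·(k1 + k2).
x=0.100000, u=1.600000:
  k1 = f(0.100000, 1.600000) = -0.465695
  k2 = f(0.310000, 1.502204) = -0.416544
  u ← 1.600000 + (0.21/2)·(-0.465695 + (-0.416544)) = 1.507365
u(0.31) ≈ 1.5074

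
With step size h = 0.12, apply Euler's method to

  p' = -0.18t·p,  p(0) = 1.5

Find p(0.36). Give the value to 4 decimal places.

1.4884

Euler: p_{n+1} = p_n + h·f(t_n, p_n).
t=0.000000, p=1.500000: f=0.000000 → p ← 1.500000 + 0.12·0.000000 = 1.500000
t=0.120000, p=1.500000: f=-0.032400 → p ← 1.500000 + 0.12·(-0.032400) = 1.496112
t=0.240000, p=1.496112: f=-0.064632 → p ← 1.496112 + 0.12·(-0.064632) = 1.488356
p(0.36) ≈ 1.4884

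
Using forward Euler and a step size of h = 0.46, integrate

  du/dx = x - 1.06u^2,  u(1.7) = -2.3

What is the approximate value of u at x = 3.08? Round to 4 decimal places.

Euler: u_{n+1} = u_n + h·f(x_n, u_n).
x=1.700000, u=-2.300000: f=-3.907400 → u ← -2.300000 + 0.46·(-3.907400) = -4.097404
x=2.160000, u=-4.097404: f=-15.636043 → u ← -4.097404 + 0.46·(-15.636043) = -11.289984
x=2.620000, u=-11.289984: f=-132.491555 → u ← -11.289984 + 0.46·(-132.491555) = -72.236099
u(3.08) ≈ -72.2361

-72.2361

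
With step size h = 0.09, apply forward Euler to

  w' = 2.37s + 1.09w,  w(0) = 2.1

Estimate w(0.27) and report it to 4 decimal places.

2.8401

Euler: w_{n+1} = w_n + h·f(s_n, w_n).
s=0.000000, w=2.100000: f=2.289000 → w ← 2.100000 + 0.09·2.289000 = 2.306010
s=0.090000, w=2.306010: f=2.726851 → w ← 2.306010 + 0.09·2.726851 = 2.551427
s=0.180000, w=2.551427: f=3.207655 → w ← 2.551427 + 0.09·3.207655 = 2.840116
w(0.27) ≈ 2.8401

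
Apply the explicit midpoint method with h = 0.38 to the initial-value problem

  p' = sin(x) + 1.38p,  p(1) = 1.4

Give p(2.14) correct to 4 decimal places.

8.8769

Midpoint: k1 = f(x_n, p_n); k2 = f(x_n + h/2, p_n + (h/2)·k1); p_{n+1} = p_n + h·k2.
x=1.000000, p=1.400000:
  k1 = f(1.000000, 1.400000) = 2.773471
  k2 = f(1.190000, 1.926959) = 3.587573
  p ← 1.400000 + 0.38·3.587573 = 2.763278
x=1.380000, p=2.763278:
  k1 = f(1.380000, 2.763278) = 4.795177
  k2 = f(1.570000, 3.674361) = 6.070618
  p ← 2.763278 + 0.38·6.070618 = 5.070113
x=1.760000, p=5.070113:
  k1 = f(1.760000, 5.070113) = 7.978910
  k2 = f(1.950000, 6.586106) = 10.017785
  p ← 5.070113 + 0.38·10.017785 = 8.876871
p(2.14) ≈ 8.8769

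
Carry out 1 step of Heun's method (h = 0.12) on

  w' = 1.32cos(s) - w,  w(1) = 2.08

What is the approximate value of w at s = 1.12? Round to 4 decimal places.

Heun: k1 = f(s_n, w_n); k2 = f(s_n + h, w_n + h·k1); w_{n+1} = w_n + (h/2)·(k1 + k2).
s=1.000000, w=2.080000:
  k1 = f(1.000000, 2.080000) = -1.366801
  k2 = f(1.120000, 1.915984) = -1.340883
  w ← 2.080000 + (0.12/2)·(-1.366801 + (-1.340883)) = 1.917539
w(1.12) ≈ 1.9175

1.9175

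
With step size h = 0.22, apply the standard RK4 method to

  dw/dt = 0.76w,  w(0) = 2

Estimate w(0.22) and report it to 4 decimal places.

2.3640

RK4: k1 = f(t_n, w_n); k2 = f(t_n + h/2, w_n + (h/2)·k1); k3 = f(t_n + h/2, w_n + (h/2)·k2); k4 = f(t_n + h, w_n + h·k3); w_{n+1} = w_n + (h/6)·(k1 + 2k2 + 2k3 + k4).
t=0.000000, w=2.000000:
  k1 = f(0.000000, 2.000000) = 1.520000
  k2 = f(0.110000, 2.167200) = 1.647072
  k3 = f(0.110000, 2.181178) = 1.657695
  k4 = f(0.220000, 2.364693) = 1.797167
  w ← 2.000000 + (0.22/6)·(k1 + 2k2 + 2k3 + k4) = 2.363979
w(0.22) ≈ 2.3640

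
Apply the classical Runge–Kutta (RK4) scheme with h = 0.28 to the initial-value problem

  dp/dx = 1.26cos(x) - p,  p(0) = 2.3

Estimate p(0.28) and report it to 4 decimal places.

2.0417

RK4: k1 = f(x_n, p_n); k2 = f(x_n + h/2, p_n + (h/2)·k1); k3 = f(x_n + h/2, p_n + (h/2)·k2); k4 = f(x_n + h, p_n + h·k3); p_{n+1} = p_n + (h/6)·(k1 + 2k2 + 2k3 + k4).
x=0.000000, p=2.300000:
  k1 = f(0.000000, 2.300000) = -1.040000
  k2 = f(0.140000, 2.154400) = -0.906728
  k3 = f(0.140000, 2.173058) = -0.925386
  k4 = f(0.280000, 2.040892) = -0.829962
  p ← 2.300000 + (0.28/6)·(k1 + 2k2 + 2k3 + k4) = 2.041738
p(0.28) ≈ 2.0417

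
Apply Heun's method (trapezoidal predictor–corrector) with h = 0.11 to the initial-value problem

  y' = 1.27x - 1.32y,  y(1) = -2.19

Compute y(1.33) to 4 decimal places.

-1.0195

Heun: k1 = f(x_n, y_n); k2 = f(x_n + h, y_n + h·k1); y_{n+1} = y_n + (h/2)·(k1 + k2).
x=1.000000, y=-2.190000:
  k1 = f(1.000000, -2.190000) = 4.160800
  k2 = f(1.110000, -1.732312) = 3.696352
  y ← -2.190000 + (0.11/2)·(4.160800 + 3.696352) = -1.757857
x=1.110000, y=-1.757857:
  k1 = f(1.110000, -1.757857) = 3.730071
  k2 = f(1.220000, -1.347549) = 3.328164
  y ← -1.757857 + (0.11/2)·(3.730071 + 3.328164) = -1.369654
x=1.220000, y=-1.369654:
  k1 = f(1.220000, -1.369654) = 3.357343
  k2 = f(1.330000, -1.000346) = 3.009557
  y ← -1.369654 + (0.11/2)·(3.357343 + 3.009557) = -1.019474
y(1.33) ≈ -1.0195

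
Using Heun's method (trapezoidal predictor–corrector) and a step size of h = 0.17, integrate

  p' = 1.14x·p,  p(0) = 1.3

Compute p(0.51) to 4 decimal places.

1.5070

Heun: k1 = f(x_n, p_n); k2 = f(x_n + h, p_n + h·k1); p_{n+1} = p_n + (h/2)·(k1 + k2).
x=0.000000, p=1.300000:
  k1 = f(0.000000, 1.300000) = 0.000000
  k2 = f(0.170000, 1.300000) = 0.251940
  p ← 1.300000 + (0.17/2)·(0.000000 + 0.251940) = 1.321415
x=0.170000, p=1.321415:
  k1 = f(0.170000, 1.321415) = 0.256090
  k2 = f(0.340000, 1.364950) = 0.529055
  p ← 1.321415 + (0.17/2)·(0.256090 + 0.529055) = 1.388152
x=0.340000, p=1.388152:
  k1 = f(0.340000, 1.388152) = 0.538048
  k2 = f(0.510000, 1.479620) = 0.860251
  p ← 1.388152 + (0.17/2)·(0.538048 + 0.860251) = 1.507008
p(0.51) ≈ 1.5070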